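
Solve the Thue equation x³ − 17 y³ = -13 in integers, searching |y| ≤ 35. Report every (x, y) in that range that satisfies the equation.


The equation is x³ - 17y³ = -13. For fixed y, x³ = 17·y³ − 13, so a solution requires the RHS to be a perfect cube.
Strategy: iterate y from -35 to 35, compute RHS = 17·y³ − 13, and check whether it is a (positive or negative) perfect cube.
Check small values of y:
  y = 0: RHS = -13 is not a perfect cube.
  y = 1: RHS = 4 is not a perfect cube.
  y = -1: RHS = -30 is not a perfect cube.
  y = 2: RHS = 123 is not a perfect cube.
  y = -2: RHS = -149 is not a perfect cube.
  y = 3: RHS = 446 is not a perfect cube.
  y = -3: RHS = -472 is not a perfect cube.
Continuing the search up to |y| = 35 finds no solutions either.
No (x, y) in the scanned range satisfies the equation.

No integer solutions with |y| ≤ 35.


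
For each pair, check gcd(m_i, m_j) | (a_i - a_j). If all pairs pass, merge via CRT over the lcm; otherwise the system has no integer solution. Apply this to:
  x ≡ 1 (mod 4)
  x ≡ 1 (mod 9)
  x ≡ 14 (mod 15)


Moduli 4, 9, 15 are not pairwise coprime, so CRT works modulo lcm(m_i) when all pairwise compatibility conditions hold.
Pairwise compatibility: gcd(m_i, m_j) must divide a_i - a_j for every pair.
Merge one congruence at a time:
  Start: x ≡ 1 (mod 4).
  Combine with x ≡ 1 (mod 9): gcd(4, 9) = 1; 1 - 1 = 0, which IS divisible by 1, so compatible.
    Write x = 1 + 4·t and substitute into x ≡ 1 (mod 9): 4·t ≡ 1 − 1 = 0 (mod 9).
    The inverse of 4 mod 9 is 7 (since 4·7 = 28 = 3·9 + 1), so t ≡ 7·0 = 0 ≡ 0 (mod 9).
    Then x = 1 + 4·0 = 1, valid modulo lcm(4, 9) = 36: x ≡ 1 (mod 36).
  Combine with x ≡ 14 (mod 15): gcd(36, 15) = 3, and 14 - 1 = 13 is NOT divisible by 3.
    ⇒ system is inconsistent (no integer solution).

No solution (the system is inconsistent).


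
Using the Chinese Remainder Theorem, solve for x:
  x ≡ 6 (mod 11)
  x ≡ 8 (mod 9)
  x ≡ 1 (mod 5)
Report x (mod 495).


Moduli 11, 9, 5 are pairwise coprime; by CRT there is a unique solution modulo M = 11 · 9 · 5 = 495.
Solve pairwise, accumulating the modulus:
  Start with x ≡ 6 (mod 11).
  Combine with x ≡ 8 (mod 9): since gcd(11, 9) = 1, we get a unique residue mod 99.
    Write x = 6 + 11·t and substitute into x ≡ 8 (mod 9): 11·t ≡ 8 − 6 = 2 (mod 9).
    Reduce coefficients mod 9: 2·t ≡ 2 (mod 9).
    The inverse of 2 mod 9 is 5 (since 2·5 = 10 = 1·9 + 1), so t ≡ 5·2 = 10 ≡ 1 (mod 9).
    Then x = 6 + 11·1 = 17, valid modulo lcm(11, 9) = 99: x ≡ 17 (mod 99).
  Combine with x ≡ 1 (mod 5): since gcd(99, 5) = 1, we get a unique residue mod 495.
    Write x = 17 + 99·t and substitute into x ≡ 1 (mod 5): 99·t ≡ 1 − 17 = -16 (mod 5).
    Reduce coefficients mod 5: 4·t ≡ 4 (mod 5).
    The inverse of 4 mod 5 is 4 (since 4·4 = 16 = 3·5 + 1), so t ≡ 4·4 = 16 ≡ 1 (mod 5).
    Then x = 17 + 99·1 = 116, valid modulo lcm(99, 5) = 495: x ≡ 116 (mod 495).
Verify: 116 mod 11 = 6 ✓, 116 mod 9 = 8 ✓, 116 mod 5 = 1 ✓.

x ≡ 116 (mod 495).


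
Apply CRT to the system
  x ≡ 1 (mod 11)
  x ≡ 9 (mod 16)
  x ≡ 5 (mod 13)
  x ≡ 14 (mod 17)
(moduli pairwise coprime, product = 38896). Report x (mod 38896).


Product of moduli M = 11 · 16 · 13 · 17 = 38896.
Merge one congruence at a time:
  Start: x ≡ 1 (mod 11).
  Combine with x ≡ 9 (mod 16); new modulus lcm = 176.
    Write x = 1 + 11·t and substitute into x ≡ 9 (mod 16): 11·t ≡ 9 − 1 = 8 (mod 16).
    The inverse of 11 mod 16 is 3 (since 11·3 = 33 = 2·16 + 1), so t ≡ 3·8 = 24 ≡ 8 (mod 16).
    Then x = 1 + 11·8 = 89, valid modulo lcm(11, 16) = 176: x ≡ 89 (mod 176).
  Combine with x ≡ 5 (mod 13); new modulus lcm = 2288.
    Write x = 89 + 176·t and substitute into x ≡ 5 (mod 13): 176·t ≡ 5 − 89 = -84 (mod 13).
    Reduce coefficients mod 13: 7·t ≡ 7 (mod 13).
    The inverse of 7 mod 13 is 2 (since 7·2 = 14 = 1·13 + 1), so t ≡ 2·7 = 14 ≡ 1 (mod 13).
    Then x = 89 + 176·1 = 265, valid modulo lcm(176, 13) = 2288: x ≡ 265 (mod 2288).
  Combine with x ≡ 14 (mod 17); new modulus lcm = 38896.
    Write x = 265 + 2288·t and substitute into x ≡ 14 (mod 17): 2288·t ≡ 14 − 265 = -251 (mod 17).
    Reduce coefficients mod 17: 10·t ≡ 4 (mod 17).
    The inverse of 10 mod 17 is 12 (since 10·12 = 120 = 7·17 + 1), so t ≡ 12·4 = 48 ≡ 14 (mod 17).
    Then x = 265 + 2288·14 = 32297, valid modulo lcm(2288, 17) = 38896: x ≡ 32297 (mod 38896).
Verify against each original: 32297 mod 11 = 1, 32297 mod 16 = 9, 32297 mod 13 = 5, 32297 mod 17 = 14.

x ≡ 32297 (mod 38896).


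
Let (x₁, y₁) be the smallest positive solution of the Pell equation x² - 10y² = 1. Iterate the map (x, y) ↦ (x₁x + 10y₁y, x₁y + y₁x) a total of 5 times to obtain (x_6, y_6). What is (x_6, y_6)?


Step 1: Find the fundamental solution (x₁, y₁) of x² - 10y² = 1.
  Expand √10 as a continued fraction. a₀ = ⌊√10⌋ = 3; iterate m_{k+1} = d_k·a_k − m_k, d_{k+1} = (10 − m_{k+1}²)/d_k, a_{k+1} = ⌊(a₀ + m_{k+1})/d_{k+1}⌋ (starting m₀ = 0, d₀ = 1), with convergents p_k = a_k·p_{k-1} + p_{k-2}, q_k = a_k·q_{k-1} + q_{k-2} (p₋₁ = 1, q₋₁ = 0):
  k = 0: a₀ = 3; p₀/q₀ = 3/1; p₀² − 10·q₀² = 9 − 10 = -1.
  k = 1: m = 3, d = 1, a = ⌊(3 + 3)/1⌋ = 6; p/q = (6·3 + 1)/(6·1 + 0) = 19/6; p² − 10·q² = 361 − 360 = 1.
  The first convergent with p² − 10·q² = 1 gives the fundamental solution (x₁, y₁) = (19, 6).
Step 2: Apply the recurrence (x_{n+1}, y_{n+1}) = (x₁x_n + 10y₁y_n, x₁y_n + y₁x_n) repeatedly.
  From (x_1, y_1) = (19, 6): x_2 = 19·19 + 10·6·6 = 721; y_2 = 19·6 + 6·19 = 228.
  From (x_2, y_2) = (721, 228): x_3 = 19·721 + 10·6·228 = 27379; y_3 = 19·228 + 6·721 = 8658.
  From (x_3, y_3) = (27379, 8658): x_4 = 19·27379 + 10·6·8658 = 1039681; y_4 = 19·8658 + 6·27379 = 328776.
  From (x_4, y_4) = (1039681, 328776): x_5 = 19·1039681 + 10·6·328776 = 39480499; y_5 = 19·328776 + 6·1039681 = 12484830.
  From (x_5, y_5) = (39480499, 12484830): x_6 = 19·39480499 + 10·6·12484830 = 1499219281; y_6 = 19·12484830 + 6·39480499 = 474094764.
Step 3: Verify x_6² - 10·y_6² = 2247658452522156961 - 2247658452522156960 = 1 (should be 1). ✓

(x_1, y_1) = (19, 6); (x_6, y_6) = (1499219281, 474094764).


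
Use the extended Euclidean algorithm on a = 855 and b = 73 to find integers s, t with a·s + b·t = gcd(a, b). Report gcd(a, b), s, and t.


Euclidean algorithm on (855, 73) — divide until remainder is 0:
  855 = 11 · 73 + 52
  73 = 1 · 52 + 21
  52 = 2 · 21 + 10
  21 = 2 · 10 + 1
  10 = 10 · 1 + 0
gcd(855, 73) = 1.
Track Bezout coefficients alongside the remainders: start with r₀ = 855 = a·1 + b·0 (s = 1, t = 0) and r₁ = 73 = a·0 + b·1 (s = 0, t = 1); each new remainder r_{k+1} = r_{k-1} − q_k·r_k inherits s_{k+1} = s_{k-1} − q_k·s_k, t_{k+1} = t_{k-1} − q_k·t_k, so r_k = a·s_k + b·t_k at every step:
  q = 11: r = 52, s = 1 − 11·0 = 1, t = 0 − 11·1 = -11  (check: 855·1 + 73·(-11) = 52)
  q = 1: r = 21, s = 0 − 1·1 = -1, t = 1 − 1·(-11) = 12  (check: 855·(-1) + 73·12 = 21)
  q = 2: r = 10, s = 1 − 2·(-1) = 3, t = -11 − 2·12 = -35  (check: 855·3 + 73·(-35) = 10)
  q = 2: r = 1, s = -1 − 2·3 = -7, t = 12 − 2·(-35) = 82  (check: 855·(-7) + 73·82 = 1)
The row with r = 1 (the gcd) gives the Bezout coefficients s = -7, t = 82.
Result: 855 · (-7) + 73 · (82) = 1.

gcd(855, 73) = 1; s = -7, t = 82 (check: 855·(-7) + 73·82 = 1).


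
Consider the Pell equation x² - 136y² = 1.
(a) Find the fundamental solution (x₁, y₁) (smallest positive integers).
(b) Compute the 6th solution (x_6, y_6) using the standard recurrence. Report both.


Step 1: Find the fundamental solution (x₁, y₁) of x² - 136y² = 1.
  Expand √136 as a continued fraction. a₀ = ⌊√136⌋ = 11; iterate m_{k+1} = d_k·a_k − m_k, d_{k+1} = (136 − m_{k+1}²)/d_k, a_{k+1} = ⌊(a₀ + m_{k+1})/d_{k+1}⌋ (starting m₀ = 0, d₀ = 1), with convergents p_k = a_k·p_{k-1} + p_{k-2}, q_k = a_k·q_{k-1} + q_{k-2} (p₋₁ = 1, q₋₁ = 0):
  k = 0: a₀ = 11; p₀/q₀ = 11/1; p₀² − 136·q₀² = 121 − 136 = -15.
  k = 1: m = 11, d = 15, a = ⌊(11 + 11)/15⌋ = 1; p/q = (1·11 + 1)/(1·1 + 0) = 12/1; p² − 136·q² = 144 − 136 = 8.
  k = 2: m = 4, d = 8, a = ⌊(11 + 4)/8⌋ = 1; p/q = (1·12 + 11)/(1·1 + 1) = 23/2; p² − 136·q² = 529 − 544 = -15.
  k = 3: m = 4, d = 15, a = ⌊(11 + 4)/15⌋ = 1; p/q = (1·23 + 12)/(1·2 + 1) = 35/3; p² − 136·q² = 1225 − 1224 = 1.
  The first convergent with p² − 136·q² = 1 gives the fundamental solution (x₁, y₁) = (35, 3).
Step 2: Apply the recurrence (x_{n+1}, y_{n+1}) = (x₁x_n + 136y₁y_n, x₁y_n + y₁x_n) repeatedly.
  From (x_1, y_1) = (35, 3): x_2 = 35·35 + 136·3·3 = 2449; y_2 = 35·3 + 3·35 = 210.
  From (x_2, y_2) = (2449, 210): x_3 = 35·2449 + 136·3·210 = 171395; y_3 = 35·210 + 3·2449 = 14697.
  From (x_3, y_3) = (171395, 14697): x_4 = 35·171395 + 136·3·14697 = 11995201; y_4 = 35·14697 + 3·171395 = 1028580.
  From (x_4, y_4) = (11995201, 1028580): x_5 = 35·11995201 + 136·3·1028580 = 839492675; y_5 = 35·1028580 + 3·11995201 = 71985903.
  From (x_5, y_5) = (839492675, 71985903): x_6 = 35·839492675 + 136·3·71985903 = 58752492049; y_6 = 35·71985903 + 3·839492675 = 5037984630.
Step 3: Verify x_6² - 136·y_6² = 3451855321967808218401 - 3451855321967808218400 = 1 (should be 1). ✓

(x_1, y_1) = (35, 3); (x_6, y_6) = (58752492049, 5037984630).


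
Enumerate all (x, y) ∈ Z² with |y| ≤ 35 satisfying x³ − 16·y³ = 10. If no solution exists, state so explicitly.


The equation is x³ - 16y³ = 10. For fixed y, x³ = 16·y³ + 10, so a solution requires the RHS to be a perfect cube.
Strategy: iterate y from -35 to 35, compute RHS = 16·y³ + 10, and check whether it is a (positive or negative) perfect cube.
Check small values of y:
  y = 0: RHS = 10 is not a perfect cube.
  y = 1: RHS = 26 is not a perfect cube.
  y = -1: RHS = -6 is not a perfect cube.
  y = 2: RHS = 138 is not a perfect cube.
  y = -2: RHS = -118 is not a perfect cube.
  y = 3: RHS = 442 is not a perfect cube.
  y = -3: RHS = -422 is not a perfect cube.
Continuing the search up to |y| = 35 finds no solutions either.
No (x, y) in the scanned range satisfies the equation.

No integer solutions with |y| ≤ 35.


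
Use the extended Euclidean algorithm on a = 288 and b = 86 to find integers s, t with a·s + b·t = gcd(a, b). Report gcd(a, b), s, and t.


Euclidean algorithm on (288, 86) — divide until remainder is 0:
  288 = 3 · 86 + 30
  86 = 2 · 30 + 26
  30 = 1 · 26 + 4
  26 = 6 · 4 + 2
  4 = 2 · 2 + 0
gcd(288, 86) = 2.
Track Bezout coefficients alongside the remainders: start with r₀ = 288 = a·1 + b·0 (s = 1, t = 0) and r₁ = 86 = a·0 + b·1 (s = 0, t = 1); each new remainder r_{k+1} = r_{k-1} − q_k·r_k inherits s_{k+1} = s_{k-1} − q_k·s_k, t_{k+1} = t_{k-1} − q_k·t_k, so r_k = a·s_k + b·t_k at every step:
  q = 3: r = 30, s = 1 − 3·0 = 1, t = 0 − 3·1 = -3  (check: 288·1 + 86·(-3) = 30)
  q = 2: r = 26, s = 0 − 2·1 = -2, t = 1 − 2·(-3) = 7  (check: 288·(-2) + 86·7 = 26)
  q = 1: r = 4, s = 1 − 1·(-2) = 3, t = -3 − 1·7 = -10  (check: 288·3 + 86·(-10) = 4)
  q = 6: r = 2, s = -2 − 6·3 = -20, t = 7 − 6·(-10) = 67  (check: 288·(-20) + 86·67 = 2)
The row with r = 2 (the gcd) gives the Bezout coefficients s = -20, t = 67.
Result: 288 · (-20) + 86 · (67) = 2.

gcd(288, 86) = 2; s = -20, t = 67 (check: 288·(-20) + 86·67 = 2).


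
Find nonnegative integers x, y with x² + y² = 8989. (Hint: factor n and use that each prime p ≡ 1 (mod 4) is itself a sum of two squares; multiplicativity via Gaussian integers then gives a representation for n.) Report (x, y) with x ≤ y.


Step 1: Factor n = 8989 = 89 · 101.
Step 2: Check the mod-4 condition on each prime factor: 89 ≡ 1 (mod 4), exponent 1; 101 ≡ 1 (mod 4), exponent 1.
All primes ≡ 3 (mod 4) appear to even exponent (or don't appear), so by the two-squares theorem n IS expressible as a sum of two squares.
Step 3: Build a representation. Here n = 89 · 101 is a product of primes ≡ 1 (mod 4). Each prime p ≡ 1 (mod 4) is itself a sum of two squares; find a² by testing p − a² for a perfect square:
  89: 89 − 1² = 88, 89 − 2² = 85, 89 − 3² = 80, 89 − 4² = 73, 89 − 5² = 64 = 8² ⇒ 89 = 5² + 8².
  101: 101 − 1² = 100 = 10² ⇒ 101 = 1² + 10².
  Combine using the Brahmagupta–Fibonacci identity (a² + b²)(c² + d²) = (ac − bd)² + (ad + bc)² = (ac + bd)² + (ad − bc)²:
  89 · 101 = 8989: from (5² + 8²)(1² + 10²), take (5·1 − 8·10, 5·10 + 8·1) = (5 − 80, 50 + 8) = (-75, 58); dropping signs (only squares matter) gives (75, 58); check 75² + 58² = 5625 + 3364 = 8989 ✓.
Step 4: Order so x ≤ y and verify: 58² + 75² = 3364 + 5625 = 8989 = n. ✓

n = 8989 = 58² + 75² (one valid representation with x ≤ y).


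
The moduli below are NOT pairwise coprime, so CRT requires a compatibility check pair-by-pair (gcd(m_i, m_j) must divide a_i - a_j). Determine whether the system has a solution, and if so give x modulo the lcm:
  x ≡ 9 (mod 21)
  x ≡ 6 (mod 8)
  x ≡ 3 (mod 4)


Moduli 21, 8, 4 are not pairwise coprime, so CRT works modulo lcm(m_i) when all pairwise compatibility conditions hold.
Pairwise compatibility: gcd(m_i, m_j) must divide a_i - a_j for every pair.
Merge one congruence at a time:
  Start: x ≡ 9 (mod 21).
  Combine with x ≡ 6 (mod 8): gcd(21, 8) = 1; 6 - 9 = -3, which IS divisible by 1, so compatible.
    Write x = 9 + 21·t and substitute into x ≡ 6 (mod 8): 21·t ≡ 6 − 9 = -3 (mod 8).
    Reduce coefficients mod 8: 5·t ≡ 5 (mod 8).
    The inverse of 5 mod 8 is 5 (since 5·5 = 25 = 3·8 + 1), so t ≡ 5·5 = 25 ≡ 1 (mod 8).
    Then x = 9 + 21·1 = 30, valid modulo lcm(21, 8) = 168: x ≡ 30 (mod 168).
  Combine with x ≡ 3 (mod 4): gcd(168, 4) = 4, and 3 - 30 = -27 is NOT divisible by 4.
    ⇒ system is inconsistent (no integer solution).

No solution (the system is inconsistent).


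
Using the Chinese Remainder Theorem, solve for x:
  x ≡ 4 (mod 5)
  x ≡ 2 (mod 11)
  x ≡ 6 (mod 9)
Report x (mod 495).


Moduli 5, 11, 9 are pairwise coprime; by CRT there is a unique solution modulo M = 5 · 11 · 9 = 495.
Solve pairwise, accumulating the modulus:
  Start with x ≡ 4 (mod 5).
  Combine with x ≡ 2 (mod 11): since gcd(5, 11) = 1, we get a unique residue mod 55.
    Write x = 4 + 5·t and substitute into x ≡ 2 (mod 11): 5·t ≡ 2 − 4 = -2 (mod 11).
    Reduce coefficients mod 11: 5·t ≡ 9 (mod 11).
    The inverse of 5 mod 11 is 9 (since 5·9 = 45 = 4·11 + 1), so t ≡ 9·9 = 81 ≡ 4 (mod 11).
    Then x = 4 + 5·4 = 24, valid modulo lcm(5, 11) = 55: x ≡ 24 (mod 55).
  Combine with x ≡ 6 (mod 9): since gcd(55, 9) = 1, we get a unique residue mod 495.
    Write x = 24 + 55·t and substitute into x ≡ 6 (mod 9): 55·t ≡ 6 − 24 = -18 (mod 9).
    Reduce coefficients mod 9: 1·t ≡ 0 (mod 9).
    So t ≡ 0 (mod 9).
    Then x = 24 + 55·0 = 24, valid modulo lcm(55, 9) = 495: x ≡ 24 (mod 495).
Verify: 24 mod 5 = 4 ✓, 24 mod 11 = 2 ✓, 24 mod 9 = 6 ✓.

x ≡ 24 (mod 495).


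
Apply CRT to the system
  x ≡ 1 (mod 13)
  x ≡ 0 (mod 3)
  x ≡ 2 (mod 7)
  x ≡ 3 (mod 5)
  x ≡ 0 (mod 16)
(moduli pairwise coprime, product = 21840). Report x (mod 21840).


Product of moduli M = 13 · 3 · 7 · 5 · 16 = 21840.
Merge one congruence at a time:
  Start: x ≡ 1 (mod 13).
  Combine with x ≡ 0 (mod 3); new modulus lcm = 39.
    Write x = 1 + 13·t and substitute into x ≡ 0 (mod 3): 13·t ≡ 0 − 1 = -1 (mod 3).
    Reduce coefficients mod 3: 1·t ≡ 2 (mod 3).
    So t ≡ 2 (mod 3).
    Then x = 1 + 13·2 = 27, valid modulo lcm(13, 3) = 39: x ≡ 27 (mod 39).
  Combine with x ≡ 2 (mod 7); new modulus lcm = 273.
    Write x = 27 + 39·t and substitute into x ≡ 2 (mod 7): 39·t ≡ 2 − 27 = -25 (mod 7).
    Reduce coefficients mod 7: 4·t ≡ 3 (mod 7).
    The inverse of 4 mod 7 is 2 (since 4·2 = 8 = 1·7 + 1), so t ≡ 2·3 = 6 ≡ 6 (mod 7).
    Then x = 27 + 39·6 = 261, valid modulo lcm(39, 7) = 273: x ≡ 261 (mod 273).
  Combine with x ≡ 3 (mod 5); new modulus lcm = 1365.
    Write x = 261 + 273·t and substitute into x ≡ 3 (mod 5): 273·t ≡ 3 − 261 = -258 (mod 5).
    Reduce coefficients mod 5: 3·t ≡ 2 (mod 5).
    The inverse of 3 mod 5 is 2 (since 3·2 = 6 = 1·5 + 1), so t ≡ 2·2 = 4 ≡ 4 (mod 5).
    Then x = 261 + 273·4 = 1353, valid modulo lcm(273, 5) = 1365: x ≡ 1353 (mod 1365).
  Combine with x ≡ 0 (mod 16); new modulus lcm = 21840.
    Write x = 1353 + 1365·t and substitute into x ≡ 0 (mod 16): 1365·t ≡ 0 − 1353 = -1353 (mod 16).
    Reduce coefficients mod 16: 5·t ≡ 7 (mod 16).
    The inverse of 5 mod 16 is 13 (since 5·13 = 65 = 4·16 + 1), so t ≡ 13·7 = 91 ≡ 11 (mod 16).
    Then x = 1353 + 1365·11 = 16368, valid modulo lcm(1365, 16) = 21840: x ≡ 16368 (mod 21840).
Verify against each original: 16368 mod 13 = 1, 16368 mod 3 = 0, 16368 mod 7 = 2, 16368 mod 5 = 3, 16368 mod 16 = 0.

x ≡ 16368 (mod 21840).


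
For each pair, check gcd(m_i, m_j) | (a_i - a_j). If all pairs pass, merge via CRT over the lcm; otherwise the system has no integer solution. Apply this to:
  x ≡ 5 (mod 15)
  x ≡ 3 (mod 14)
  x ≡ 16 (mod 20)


Moduli 15, 14, 20 are not pairwise coprime, so CRT works modulo lcm(m_i) when all pairwise compatibility conditions hold.
Pairwise compatibility: gcd(m_i, m_j) must divide a_i - a_j for every pair.
Merge one congruence at a time:
  Start: x ≡ 5 (mod 15).
  Combine with x ≡ 3 (mod 14): gcd(15, 14) = 1; 3 - 5 = -2, which IS divisible by 1, so compatible.
    Write x = 5 + 15·t and substitute into x ≡ 3 (mod 14): 15·t ≡ 3 − 5 = -2 (mod 14).
    Reduce coefficients mod 14: 1·t ≡ 12 (mod 14).
    So t ≡ 12 (mod 14).
    Then x = 5 + 15·12 = 185, valid modulo lcm(15, 14) = 210: x ≡ 185 (mod 210).
  Combine with x ≡ 16 (mod 20): gcd(210, 20) = 10, and 16 - 185 = -169 is NOT divisible by 10.
    ⇒ system is inconsistent (no integer solution).

No solution (the system is inconsistent).


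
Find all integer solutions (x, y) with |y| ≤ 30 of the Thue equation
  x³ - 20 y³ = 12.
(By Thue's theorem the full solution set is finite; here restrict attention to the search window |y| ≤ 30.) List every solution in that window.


The equation is x³ - 20y³ = 12. For fixed y, x³ = 20·y³ + 12, so a solution requires the RHS to be a perfect cube.
Strategy: iterate y from -30 to 30, compute RHS = 20·y³ + 12, and check whether it is a (positive or negative) perfect cube.
Check small values of y:
  y = 0: RHS = 12 is not a perfect cube.
  y = 1: RHS = 32 is not a perfect cube.
  y = -1: RHS = -8 = (-2)³ ⇒ x = -2 works.
  y = 2: RHS = 172 is not a perfect cube.
  y = -2: RHS = -148 is not a perfect cube.
  y = 3: RHS = 552 is not a perfect cube.
  y = -3: RHS = -528 is not a perfect cube.
Continuing the search up to |y| = 30 finds no further solutions beyond those listed.
Collected solutions: (-2, -1).

Solutions (with |y| ≤ 30): (-2, -1).


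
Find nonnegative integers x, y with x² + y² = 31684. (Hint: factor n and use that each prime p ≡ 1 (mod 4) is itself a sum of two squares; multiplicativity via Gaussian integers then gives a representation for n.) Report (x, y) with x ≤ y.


Step 1: Factor n = 31684 = 2^2 · 89^2.
Step 2: Check the mod-4 condition on each prime factor: 2 = 2 (special); 89 ≡ 1 (mod 4), exponent 2.
All primes ≡ 3 (mod 4) appear to even exponent (or don't appear), so by the two-squares theorem n IS expressible as a sum of two squares.
Step 3: Build a representation. Group n = k² · m with k = 2 and m = 89 · 89 = 7921 (a product of primes ≡ 1 (mod 4)); a representation of m scales to one of n via (k·x)² + (k·y)² = k²(x² + y²). Each prime p ≡ 1 (mod 4) is itself a sum of two squares; find a² by testing p − a² for a perfect square:
  89: 89 − 1² = 88, 89 − 2² = 85, 89 − 3² = 80, 89 − 4² = 73, 89 − 5² = 64 = 8² ⇒ 89 = 5² + 8².
  Combine using the Brahmagupta–Fibonacci identity (a² + b²)(c² + d²) = (ac − bd)² + (ad + bc)² = (ac + bd)² + (ad − bc)²:
  89 · 89 = 7921: from (5² + 8²)(5² + 8²), take (5·5 − 8·8, 5·8 + 8·5) = (25 − 64, 40 + 40) = (-39, 80); dropping signs (only squares matter) gives (39, 80); check 39² + 80² = 1521 + 6400 = 7921 ✓.
  Scale by k = 2: (2·39, 2·80) = (78, 160).
Step 4: Order so x ≤ y and verify: 78² + 160² = 6084 + 25600 = 31684 = n. ✓

n = 31684 = 78² + 160² (one valid representation with x ≤ y).


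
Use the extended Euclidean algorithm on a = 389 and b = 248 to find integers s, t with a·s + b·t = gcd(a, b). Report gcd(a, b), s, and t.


Euclidean algorithm on (389, 248) — divide until remainder is 0:
  389 = 1 · 248 + 141
  248 = 1 · 141 + 107
  141 = 1 · 107 + 34
  107 = 3 · 34 + 5
  34 = 6 · 5 + 4
  5 = 1 · 4 + 1
  4 = 4 · 1 + 0
gcd(389, 248) = 1.
Track Bezout coefficients alongside the remainders: start with r₀ = 389 = a·1 + b·0 (s = 1, t = 0) and r₁ = 248 = a·0 + b·1 (s = 0, t = 1); each new remainder r_{k+1} = r_{k-1} − q_k·r_k inherits s_{k+1} = s_{k-1} − q_k·s_k, t_{k+1} = t_{k-1} − q_k·t_k, so r_k = a·s_k + b·t_k at every step:
  q = 1: r = 141, s = 1 − 1·0 = 1, t = 0 − 1·1 = -1  (check: 389·1 + 248·(-1) = 141)
  q = 1: r = 107, s = 0 − 1·1 = -1, t = 1 − 1·(-1) = 2  (check: 389·(-1) + 248·2 = 107)
  q = 1: r = 34, s = 1 − 1·(-1) = 2, t = -1 − 1·2 = -3  (check: 389·2 + 248·(-3) = 34)
  q = 3: r = 5, s = -1 − 3·2 = -7, t = 2 − 3·(-3) = 11  (check: 389·(-7) + 248·11 = 5)
  q = 6: r = 4, s = 2 − 6·(-7) = 44, t = -3 − 6·11 = -69  (check: 389·44 + 248·(-69) = 4)
  q = 1: r = 1, s = -7 − 1·44 = -51, t = 11 − 1·(-69) = 80  (check: 389·(-51) + 248·80 = 1)
The row with r = 1 (the gcd) gives the Bezout coefficients s = -51, t = 80.
Result: 389 · (-51) + 248 · (80) = 1.

gcd(389, 248) = 1; s = -51, t = 80 (check: 389·(-51) + 248·80 = 1).


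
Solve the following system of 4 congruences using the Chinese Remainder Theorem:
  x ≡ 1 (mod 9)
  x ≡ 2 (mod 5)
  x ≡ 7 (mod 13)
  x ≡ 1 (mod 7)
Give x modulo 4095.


Product of moduli M = 9 · 5 · 13 · 7 = 4095.
Merge one congruence at a time:
  Start: x ≡ 1 (mod 9).
  Combine with x ≡ 2 (mod 5); new modulus lcm = 45.
    Write x = 1 + 9·t and substitute into x ≡ 2 (mod 5): 9·t ≡ 2 − 1 = 1 (mod 5).
    Reduce coefficients mod 5: 4·t ≡ 1 (mod 5).
    The inverse of 4 mod 5 is 4 (since 4·4 = 16 = 3·5 + 1), so t ≡ 4·1 = 4 ≡ 4 (mod 5).
    Then x = 1 + 9·4 = 37, valid modulo lcm(9, 5) = 45: x ≡ 37 (mod 45).
  Combine with x ≡ 7 (mod 13); new modulus lcm = 585.
    Write x = 37 + 45·t and substitute into x ≡ 7 (mod 13): 45·t ≡ 7 − 37 = -30 (mod 13).
    Reduce coefficients mod 13: 6·t ≡ 9 (mod 13).
    The inverse of 6 mod 13 is 11 (since 6·11 = 66 = 5·13 + 1), so t ≡ 11·9 = 99 ≡ 8 (mod 13).
    Then x = 37 + 45·8 = 397, valid modulo lcm(45, 13) = 585: x ≡ 397 (mod 585).
  Combine with x ≡ 1 (mod 7); new modulus lcm = 4095.
    Write x = 397 + 585·t and substitute into x ≡ 1 (mod 7): 585·t ≡ 1 − 397 = -396 (mod 7).
    Reduce coefficients mod 7: 4·t ≡ 3 (mod 7).
    The inverse of 4 mod 7 is 2 (since 4·2 = 8 = 1·7 + 1), so t ≡ 2·3 = 6 ≡ 6 (mod 7).
    Then x = 397 + 585·6 = 3907, valid modulo lcm(585, 7) = 4095: x ≡ 3907 (mod 4095).
Verify against each original: 3907 mod 9 = 1, 3907 mod 5 = 2, 3907 mod 13 = 7, 3907 mod 7 = 1.

x ≡ 3907 (mod 4095).


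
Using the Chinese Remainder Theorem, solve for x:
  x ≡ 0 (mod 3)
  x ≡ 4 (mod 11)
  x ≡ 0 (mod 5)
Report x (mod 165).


Moduli 3, 11, 5 are pairwise coprime; by CRT there is a unique solution modulo M = 3 · 11 · 5 = 165.
Solve pairwise, accumulating the modulus:
  Start with x ≡ 0 (mod 3).
  Combine with x ≡ 4 (mod 11): since gcd(3, 11) = 1, we get a unique residue mod 33.
    Write x = 0 + 3·t and substitute into x ≡ 4 (mod 11): 3·t ≡ 4 − 0 = 4 (mod 11).
    The inverse of 3 mod 11 is 4 (since 3·4 = 12 = 1·11 + 1), so t ≡ 4·4 = 16 ≡ 5 (mod 11).
    Then x = 0 + 3·5 = 15, valid modulo lcm(3, 11) = 33: x ≡ 15 (mod 33).
  Combine with x ≡ 0 (mod 5): since gcd(33, 5) = 1, we get a unique residue mod 165.
    Write x = 15 + 33·t and substitute into x ≡ 0 (mod 5): 33·t ≡ 0 − 15 = -15 (mod 5).
    Reduce coefficients mod 5: 3·t ≡ 0 (mod 5).
    The inverse of 3 mod 5 is 2 (since 3·2 = 6 = 1·5 + 1), so t ≡ 2·0 = 0 ≡ 0 (mod 5).
    Then x = 15 + 33·0 = 15, valid modulo lcm(33, 5) = 165: x ≡ 15 (mod 165).
Verify: 15 mod 3 = 0 ✓, 15 mod 11 = 4 ✓, 15 mod 5 = 0 ✓.

x ≡ 15 (mod 165).


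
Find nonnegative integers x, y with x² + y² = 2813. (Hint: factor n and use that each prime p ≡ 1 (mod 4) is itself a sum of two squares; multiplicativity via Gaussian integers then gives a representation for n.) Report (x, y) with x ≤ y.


Step 1: Factor n = 2813 = 29 · 97.
Step 2: Check the mod-4 condition on each prime factor: 29 ≡ 1 (mod 4), exponent 1; 97 ≡ 1 (mod 4), exponent 1.
All primes ≡ 3 (mod 4) appear to even exponent (or don't appear), so by the two-squares theorem n IS expressible as a sum of two squares.
Step 3: Build a representation. Here n = 29 · 97 is a product of primes ≡ 1 (mod 4). Each prime p ≡ 1 (mod 4) is itself a sum of two squares; find a² by testing p − a² for a perfect square:
  29: 29 − 1² = 28, 29 − 2² = 25 = 5² ⇒ 29 = 2² + 5².
  97: 97 − 1² = 96, 97 − 2² = 93, 97 − 3² = 88, 97 − 4² = 81 = 9² ⇒ 97 = 4² + 9².
  Combine using the Brahmagupta–Fibonacci identity (a² + b²)(c² + d²) = (ac − bd)² + (ad + bc)² = (ac + bd)² + (ad − bc)²:
  29 · 97 = 2813: from (2² + 5²)(4² + 9²), take (2·4 − 5·9, 2·9 + 5·4) = (8 − 45, 18 + 20) = (-37, 38); dropping signs (only squares matter) gives (37, 38); check 37² + 38² = 1369 + 1444 = 2813 ✓.
Step 4: Order so x ≤ y and verify: 37² + 38² = 1369 + 1444 = 2813 = n. ✓

n = 2813 = 37² + 38² (one valid representation with x ≤ y).


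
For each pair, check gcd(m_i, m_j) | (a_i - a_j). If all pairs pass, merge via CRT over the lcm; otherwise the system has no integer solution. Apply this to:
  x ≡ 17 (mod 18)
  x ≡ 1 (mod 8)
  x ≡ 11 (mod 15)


Moduli 18, 8, 15 are not pairwise coprime, so CRT works modulo lcm(m_i) when all pairwise compatibility conditions hold.
Pairwise compatibility: gcd(m_i, m_j) must divide a_i - a_j for every pair.
Merge one congruence at a time:
  Start: x ≡ 17 (mod 18).
  Combine with x ≡ 1 (mod 8): gcd(18, 8) = 2; 1 - 17 = -16, which IS divisible by 2, so compatible.
    Write x = 17 + 18·t and substitute into x ≡ 1 (mod 8): 18·t ≡ 1 − 17 = -16 (mod 8).
    Divide the congruence (and modulus) by g = 2: 9·t ≡ -8 (mod 4).
    Reduce coefficients mod 4: 1·t ≡ 0 (mod 4).
    So t ≡ 0 (mod 4).
    Then x = 17 + 18·0 = 17, valid modulo lcm(18, 8) = 72: x ≡ 17 (mod 72).
  Combine with x ≡ 11 (mod 15): gcd(72, 15) = 3; 11 - 17 = -6, which IS divisible by 3, so compatible.
    Write x = 17 + 72·t and substitute into x ≡ 11 (mod 15): 72·t ≡ 11 − 17 = -6 (mod 15).
    Divide the congruence (and modulus) by g = 3: 24·t ≡ -2 (mod 5).
    Reduce coefficients mod 5: 4·t ≡ 3 (mod 5).
    The inverse of 4 mod 5 is 4 (since 4·4 = 16 = 3·5 + 1), so t ≡ 4·3 = 12 ≡ 2 (mod 5).
    Then x = 17 + 72·2 = 161, valid modulo lcm(72, 15) = 360: x ≡ 161 (mod 360).
Verify: 161 mod 18 = 17, 161 mod 8 = 1, 161 mod 15 = 11.

x ≡ 161 (mod 360).


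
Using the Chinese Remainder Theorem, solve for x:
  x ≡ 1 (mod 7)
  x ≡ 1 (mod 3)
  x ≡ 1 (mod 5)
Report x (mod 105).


Moduli 7, 3, 5 are pairwise coprime; by CRT there is a unique solution modulo M = 7 · 3 · 5 = 105.
Solve pairwise, accumulating the modulus:
  Start with x ≡ 1 (mod 7).
  Combine with x ≡ 1 (mod 3): since gcd(7, 3) = 1, we get a unique residue mod 21.
    Write x = 1 + 7·t and substitute into x ≡ 1 (mod 3): 7·t ≡ 1 − 1 = 0 (mod 3).
    Reduce coefficients mod 3: 1·t ≡ 0 (mod 3).
    So t ≡ 0 (mod 3).
    Then x = 1 + 7·0 = 1, valid modulo lcm(7, 3) = 21: x ≡ 1 (mod 21).
  Combine with x ≡ 1 (mod 5): since gcd(21, 5) = 1, we get a unique residue mod 105.
    Write x = 1 + 21·t and substitute into x ≡ 1 (mod 5): 21·t ≡ 1 − 1 = 0 (mod 5).
    Reduce coefficients mod 5: 1·t ≡ 0 (mod 5).
    So t ≡ 0 (mod 5).
    Then x = 1 + 21·0 = 1, valid modulo lcm(21, 5) = 105: x ≡ 1 (mod 105).
Verify: 1 mod 7 = 1 ✓, 1 mod 3 = 1 ✓, 1 mod 5 = 1 ✓.

x ≡ 1 (mod 105).


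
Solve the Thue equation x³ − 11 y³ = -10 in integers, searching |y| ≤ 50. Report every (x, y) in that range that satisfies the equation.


The equation is x³ - 11y³ = -10. For fixed y, x³ = 11·y³ − 10, so a solution requires the RHS to be a perfect cube.
Strategy: iterate y from -50 to 50, compute RHS = 11·y³ − 10, and check whether it is a (positive or negative) perfect cube.
Check small values of y:
  y = 0: RHS = -10 is not a perfect cube.
  y = 1: RHS = 1 = (1)³ ⇒ x = 1 works.
  y = -1: RHS = -21 is not a perfect cube.
  y = 2: RHS = 78 is not a perfect cube.
  y = -2: RHS = -98 is not a perfect cube.
  y = 3: RHS = 287 is not a perfect cube.
  y = -3: RHS = -307 is not a perfect cube.
Continuing the search up to |y| = 50 finds no further solutions beyond those listed.
Collected solutions: (1, 1).

Solutions (with |y| ≤ 50): (1, 1).


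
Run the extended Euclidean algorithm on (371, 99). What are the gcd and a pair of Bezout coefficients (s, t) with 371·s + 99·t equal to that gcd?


Euclidean algorithm on (371, 99) — divide until remainder is 0:
  371 = 3 · 99 + 74
  99 = 1 · 74 + 25
  74 = 2 · 25 + 24
  25 = 1 · 24 + 1
  24 = 24 · 1 + 0
gcd(371, 99) = 1.
Track Bezout coefficients alongside the remainders: start with r₀ = 371 = a·1 + b·0 (s = 1, t = 0) and r₁ = 99 = a·0 + b·1 (s = 0, t = 1); each new remainder r_{k+1} = r_{k-1} − q_k·r_k inherits s_{k+1} = s_{k-1} − q_k·s_k, t_{k+1} = t_{k-1} − q_k·t_k, so r_k = a·s_k + b·t_k at every step:
  q = 3: r = 74, s = 1 − 3·0 = 1, t = 0 − 3·1 = -3  (check: 371·1 + 99·(-3) = 74)
  q = 1: r = 25, s = 0 − 1·1 = -1, t = 1 − 1·(-3) = 4  (check: 371·(-1) + 99·4 = 25)
  q = 2: r = 24, s = 1 − 2·(-1) = 3, t = -3 − 2·4 = -11  (check: 371·3 + 99·(-11) = 24)
  q = 1: r = 1, s = -1 − 1·3 = -4, t = 4 − 1·(-11) = 15  (check: 371·(-4) + 99·15 = 1)
The row with r = 1 (the gcd) gives the Bezout coefficients s = -4, t = 15.
Result: 371 · (-4) + 99 · (15) = 1.

gcd(371, 99) = 1; s = -4, t = 15 (check: 371·(-4) + 99·15 = 1).


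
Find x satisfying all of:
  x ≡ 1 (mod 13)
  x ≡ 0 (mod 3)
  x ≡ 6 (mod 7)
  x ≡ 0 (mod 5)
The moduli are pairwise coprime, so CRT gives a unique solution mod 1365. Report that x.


Product of moduli M = 13 · 3 · 7 · 5 = 1365.
Merge one congruence at a time:
  Start: x ≡ 1 (mod 13).
  Combine with x ≡ 0 (mod 3); new modulus lcm = 39.
    Write x = 1 + 13·t and substitute into x ≡ 0 (mod 3): 13·t ≡ 0 − 1 = -1 (mod 3).
    Reduce coefficients mod 3: 1·t ≡ 2 (mod 3).
    So t ≡ 2 (mod 3).
    Then x = 1 + 13·2 = 27, valid modulo lcm(13, 3) = 39: x ≡ 27 (mod 39).
  Combine with x ≡ 6 (mod 7); new modulus lcm = 273.
    Write x = 27 + 39·t and substitute into x ≡ 6 (mod 7): 39·t ≡ 6 − 27 = -21 (mod 7).
    Reduce coefficients mod 7: 4·t ≡ 0 (mod 7).
    The inverse of 4 mod 7 is 2 (since 4·2 = 8 = 1·7 + 1), so t ≡ 2·0 = 0 ≡ 0 (mod 7).
    Then x = 27 + 39·0 = 27, valid modulo lcm(39, 7) = 273: x ≡ 27 (mod 273).
  Combine with x ≡ 0 (mod 5); new modulus lcm = 1365.
    Write x = 27 + 273·t and substitute into x ≡ 0 (mod 5): 273·t ≡ 0 − 27 = -27 (mod 5).
    Reduce coefficients mod 5: 3·t ≡ 3 (mod 5).
    The inverse of 3 mod 5 is 2 (since 3·2 = 6 = 1·5 + 1), so t ≡ 2·3 = 6 ≡ 1 (mod 5).
    Then x = 27 + 273·1 = 300, valid modulo lcm(273, 5) = 1365: x ≡ 300 (mod 1365).
Verify against each original: 300 mod 13 = 1, 300 mod 3 = 0, 300 mod 7 = 6, 300 mod 5 = 0.

x ≡ 300 (mod 1365).


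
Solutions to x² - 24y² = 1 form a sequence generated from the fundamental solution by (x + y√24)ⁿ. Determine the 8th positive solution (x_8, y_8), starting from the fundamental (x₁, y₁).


Step 1: Find the fundamental solution (x₁, y₁) of x² - 24y² = 1.
  Expand √24 as a continued fraction. a₀ = ⌊√24⌋ = 4; iterate m_{k+1} = d_k·a_k − m_k, d_{k+1} = (24 − m_{k+1}²)/d_k, a_{k+1} = ⌊(a₀ + m_{k+1})/d_{k+1}⌋ (starting m₀ = 0, d₀ = 1), with convergents p_k = a_k·p_{k-1} + p_{k-2}, q_k = a_k·q_{k-1} + q_{k-2} (p₋₁ = 1, q₋₁ = 0):
  k = 0: a₀ = 4; p₀/q₀ = 4/1; p₀² − 24·q₀² = 16 − 24 = -8.
  k = 1: m = 4, d = 8, a = ⌊(4 + 4)/8⌋ = 1; p/q = (1·4 + 1)/(1·1 + 0) = 5/1; p² − 24·q² = 25 − 24 = 1.
  The first convergent with p² − 24·q² = 1 gives the fundamental solution (x₁, y₁) = (5, 1).
Step 2: Apply the recurrence (x_{n+1}, y_{n+1}) = (x₁x_n + 24y₁y_n, x₁y_n + y₁x_n) repeatedly.
  From (x_1, y_1) = (5, 1): x_2 = 5·5 + 24·1·1 = 49; y_2 = 5·1 + 1·5 = 10.
  From (x_2, y_2) = (49, 10): x_3 = 5·49 + 24·1·10 = 485; y_3 = 5·10 + 1·49 = 99.
  From (x_3, y_3) = (485, 99): x_4 = 5·485 + 24·1·99 = 4801; y_4 = 5·99 + 1·485 = 980.
  From (x_4, y_4) = (4801, 980): x_5 = 5·4801 + 24·1·980 = 47525; y_5 = 5·980 + 1·4801 = 9701.
  From (x_5, y_5) = (47525, 9701): x_6 = 5·47525 + 24·1·9701 = 470449; y_6 = 5·9701 + 1·47525 = 96030.
  From (x_6, y_6) = (470449, 96030): x_7 = 5·470449 + 24·1·96030 = 4656965; y_7 = 5·96030 + 1·470449 = 950599.
  From (x_7, y_7) = (4656965, 950599): x_8 = 5·4656965 + 24·1·950599 = 46099201; y_8 = 5·950599 + 1·4656965 = 9409960.
Step 3: Verify x_8² - 24·y_8² = 2125136332838401 - 2125136332838400 = 1 (should be 1). ✓

(x_1, y_1) = (5, 1); (x_8, y_8) = (46099201, 9409960).


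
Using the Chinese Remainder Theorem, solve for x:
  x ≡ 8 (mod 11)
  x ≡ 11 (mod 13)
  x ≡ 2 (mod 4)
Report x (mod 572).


Moduli 11, 13, 4 are pairwise coprime; by CRT there is a unique solution modulo M = 11 · 13 · 4 = 572.
Solve pairwise, accumulating the modulus:
  Start with x ≡ 8 (mod 11).
  Combine with x ≡ 11 (mod 13): since gcd(11, 13) = 1, we get a unique residue mod 143.
    Write x = 8 + 11·t and substitute into x ≡ 11 (mod 13): 11·t ≡ 11 − 8 = 3 (mod 13).
    The inverse of 11 mod 13 is 6 (since 11·6 = 66 = 5·13 + 1), so t ≡ 6·3 = 18 ≡ 5 (mod 13).
    Then x = 8 + 11·5 = 63, valid modulo lcm(11, 13) = 143: x ≡ 63 (mod 143).
  Combine with x ≡ 2 (mod 4): since gcd(143, 4) = 1, we get a unique residue mod 572.
    Write x = 63 + 143·t and substitute into x ≡ 2 (mod 4): 143·t ≡ 2 − 63 = -61 (mod 4).
    Reduce coefficients mod 4: 3·t ≡ 3 (mod 4).
    The inverse of 3 mod 4 is 3 (since 3·3 = 9 = 2·4 + 1), so t ≡ 3·3 = 9 ≡ 1 (mod 4).
    Then x = 63 + 143·1 = 206, valid modulo lcm(143, 4) = 572: x ≡ 206 (mod 572).
Verify: 206 mod 11 = 8 ✓, 206 mod 13 = 11 ✓, 206 mod 4 = 2 ✓.

x ≡ 206 (mod 572).


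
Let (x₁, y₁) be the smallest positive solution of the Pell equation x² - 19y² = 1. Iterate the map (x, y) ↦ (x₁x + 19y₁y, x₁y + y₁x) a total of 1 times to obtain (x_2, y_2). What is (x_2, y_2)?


Step 1: Find the fundamental solution (x₁, y₁) of x² - 19y² = 1.
  Expand √19 as a continued fraction. a₀ = ⌊√19⌋ = 4; iterate m_{k+1} = d_k·a_k − m_k, d_{k+1} = (19 − m_{k+1}²)/d_k, a_{k+1} = ⌊(a₀ + m_{k+1})/d_{k+1}⌋ (starting m₀ = 0, d₀ = 1), with convergents p_k = a_k·p_{k-1} + p_{k-2}, q_k = a_k·q_{k-1} + q_{k-2} (p₋₁ = 1, q₋₁ = 0):
  k = 0: a₀ = 4; p₀/q₀ = 4/1; p₀² − 19·q₀² = 16 − 19 = -3.
  k = 1: m = 4, d = 3, a = ⌊(4 + 4)/3⌋ = 2; p/q = (2·4 + 1)/(2·1 + 0) = 9/2; p² − 19·q² = 81 − 76 = 5.
  k = 2: m = 2, d = 5, a = ⌊(4 + 2)/5⌋ = 1; p/q = (1·9 + 4)/(1·2 + 1) = 13/3; p² − 19·q² = 169 − 171 = -2.
  k = 3: m = 3, d = 2, a = ⌊(4 + 3)/2⌋ = 3; p/q = (3·13 + 9)/(3·3 + 2) = 48/11; p² − 19·q² = 2304 − 2299 = 5.
  k = 4: m = 3, d = 5, a = ⌊(4 + 3)/5⌋ = 1; p/q = (1·48 + 13)/(1·11 + 3) = 61/14; p² − 19·q² = 3721 − 3724 = -3.
  k = 5: m = 2, d = 3, a = ⌊(4 + 2)/3⌋ = 2; p/q = (2·61 + 48)/(2·14 + 11) = 170/39; p² − 19·q² = 28900 − 28899 = 1.
  The first convergent with p² − 19·q² = 1 gives the fundamental solution (x₁, y₁) = (170, 39).
Step 2: Apply the recurrence (x_{n+1}, y_{n+1}) = (x₁x_n + 19y₁y_n, x₁y_n + y₁x_n) repeatedly.
  From (x_1, y_1) = (170, 39): x_2 = 170·170 + 19·39·39 = 57799; y_2 = 170·39 + 39·170 = 13260.
Step 3: Verify x_2² - 19·y_2² = 3340724401 - 3340724400 = 1 (should be 1). ✓

(x_1, y_1) = (170, 39); (x_2, y_2) = (57799, 13260).


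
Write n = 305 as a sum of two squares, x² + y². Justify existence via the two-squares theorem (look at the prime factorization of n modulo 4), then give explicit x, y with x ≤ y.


Step 1: Factor n = 305 = 5 · 61.
Step 2: Check the mod-4 condition on each prime factor: 5 ≡ 1 (mod 4), exponent 1; 61 ≡ 1 (mod 4), exponent 1.
All primes ≡ 3 (mod 4) appear to even exponent (or don't appear), so by the two-squares theorem n IS expressible as a sum of two squares.
Step 3: Build a representation. Here n = 5 · 61 is a product of primes ≡ 1 (mod 4). Each prime p ≡ 1 (mod 4) is itself a sum of two squares; find a² by testing p − a² for a perfect square:
  5: 5 − 1² = 4 = 2² ⇒ 5 = 1² + 2².
  61: 61 − 1² = 60, 61 − 2² = 57, 61 − 3² = 52, 61 − 4² = 45, 61 − 5² = 36 = 6² ⇒ 61 = 5² + 6².
  Combine using the Brahmagupta–Fibonacci identity (a² + b²)(c² + d²) = (ac − bd)² + (ad + bc)² = (ac + bd)² + (ad − bc)²:
  5 · 61 = 305: from (1² + 2²)(5² + 6²), take (1·5 − 2·6, 1·6 + 2·5) = (5 − 12, 6 + 10) = (-7, 16); dropping signs (only squares matter) gives (7, 16); check 7² + 16² = 49 + 256 = 305 ✓.
Step 4: Order so x ≤ y and verify: 7² + 16² = 49 + 256 = 305 = n. ✓

n = 305 = 7² + 16² (one valid representation with x ≤ y).


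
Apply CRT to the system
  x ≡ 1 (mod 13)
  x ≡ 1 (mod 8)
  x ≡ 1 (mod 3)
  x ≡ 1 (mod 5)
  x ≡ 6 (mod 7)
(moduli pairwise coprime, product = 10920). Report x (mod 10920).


Product of moduli M = 13 · 8 · 3 · 5 · 7 = 10920.
Merge one congruence at a time:
  Start: x ≡ 1 (mod 13).
  Combine with x ≡ 1 (mod 8); new modulus lcm = 104.
    Write x = 1 + 13·t and substitute into x ≡ 1 (mod 8): 13·t ≡ 1 − 1 = 0 (mod 8).
    Reduce coefficients mod 8: 5·t ≡ 0 (mod 8).
    The inverse of 5 mod 8 is 5 (since 5·5 = 25 = 3·8 + 1), so t ≡ 5·0 = 0 ≡ 0 (mod 8).
    Then x = 1 + 13·0 = 1, valid modulo lcm(13, 8) = 104: x ≡ 1 (mod 104).
  Combine with x ≡ 1 (mod 3); new modulus lcm = 312.
    Write x = 1 + 104·t and substitute into x ≡ 1 (mod 3): 104·t ≡ 1 − 1 = 0 (mod 3).
    Reduce coefficients mod 3: 2·t ≡ 0 (mod 3).
    The inverse of 2 mod 3 is 2 (since 2·2 = 4 = 1·3 + 1), so t ≡ 2·0 = 0 ≡ 0 (mod 3).
    Then x = 1 + 104·0 = 1, valid modulo lcm(104, 3) = 312: x ≡ 1 (mod 312).
  Combine with x ≡ 1 (mod 5); new modulus lcm = 1560.
    Write x = 1 + 312·t and substitute into x ≡ 1 (mod 5): 312·t ≡ 1 − 1 = 0 (mod 5).
    Reduce coefficients mod 5: 2·t ≡ 0 (mod 5).
    The inverse of 2 mod 5 is 3 (since 2·3 = 6 = 1·5 + 1), so t ≡ 3·0 = 0 ≡ 0 (mod 5).
    Then x = 1 + 312·0 = 1, valid modulo lcm(312, 5) = 1560: x ≡ 1 (mod 1560).
  Combine with x ≡ 6 (mod 7); new modulus lcm = 10920.
    Write x = 1 + 1560·t and substitute into x ≡ 6 (mod 7): 1560·t ≡ 6 − 1 = 5 (mod 7).
    Reduce coefficients mod 7: 6·t ≡ 5 (mod 7).
    The inverse of 6 mod 7 is 6 (since 6·6 = 36 = 5·7 + 1), so t ≡ 6·5 = 30 ≡ 2 (mod 7).
    Then x = 1 + 1560·2 = 3121, valid modulo lcm(1560, 7) = 10920: x ≡ 3121 (mod 10920).
Verify against each original: 3121 mod 13 = 1, 3121 mod 8 = 1, 3121 mod 3 = 1, 3121 mod 5 = 1, 3121 mod 7 = 6.

x ≡ 3121 (mod 10920).


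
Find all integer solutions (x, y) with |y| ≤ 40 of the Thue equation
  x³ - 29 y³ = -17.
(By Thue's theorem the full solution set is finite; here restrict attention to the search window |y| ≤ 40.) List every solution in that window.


The equation is x³ - 29y³ = -17. For fixed y, x³ = 29·y³ − 17, so a solution requires the RHS to be a perfect cube.
Strategy: iterate y from -40 to 40, compute RHS = 29·y³ − 17, and check whether it is a (positive or negative) perfect cube.
Check small values of y:
  y = 0: RHS = -17 is not a perfect cube.
  y = 1: RHS = 12 is not a perfect cube.
  y = -1: RHS = -46 is not a perfect cube.
  y = 2: RHS = 215 is not a perfect cube.
  y = -2: RHS = -249 is not a perfect cube.
  y = 3: RHS = 766 is not a perfect cube.
  y = -3: RHS = -800 is not a perfect cube.
Continuing the search up to |y| = 40 finds no solutions either.
No (x, y) in the scanned range satisfies the equation.

No integer solutions with |y| ≤ 40.
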